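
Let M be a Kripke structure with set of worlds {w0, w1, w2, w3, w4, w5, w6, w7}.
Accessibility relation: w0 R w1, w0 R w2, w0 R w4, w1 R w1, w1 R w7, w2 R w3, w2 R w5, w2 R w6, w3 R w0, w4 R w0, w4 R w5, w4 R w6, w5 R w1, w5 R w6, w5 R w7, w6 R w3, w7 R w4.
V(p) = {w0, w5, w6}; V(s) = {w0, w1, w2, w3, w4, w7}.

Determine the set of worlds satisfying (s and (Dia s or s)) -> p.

Let φ = (s and (Dia s or s)) -> p. Evaluate φ at each world:
  w0 (successors {w1, w2, w4}): φ is true.
  w1 (successors {w1, w7}): φ is false.
  w2 (successors {w3, w5, w6}): φ is false.
  w3 (successors {w0}): φ is false.
  w4 (successors {w0, w5, w6}): φ is false.
  w5 (successors {w1, w6, w7}): φ is true.
  w6 (successors {w3}): φ is true.
  w7 (successors {w4}): φ is false.
For instance, at w3:
  At w3: s and (Dia s or s) is true, p is false, so (s and (Dia s or s)) -> p is false.
    At w3: s is true, Dia s or s is true, so s and (Dia s or s) is true.
      At w3: Dia s is true, s is true, so Dia s or s is true.
Satisfying worlds: {w0, w5, w6}

w0, w5, w6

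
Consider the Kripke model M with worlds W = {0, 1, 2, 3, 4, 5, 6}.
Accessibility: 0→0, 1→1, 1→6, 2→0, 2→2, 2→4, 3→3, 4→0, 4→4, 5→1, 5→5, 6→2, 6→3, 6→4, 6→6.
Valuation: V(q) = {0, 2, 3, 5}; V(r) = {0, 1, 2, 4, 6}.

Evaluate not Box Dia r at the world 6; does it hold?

Yes

At 6: Box Dia r is false, so not Box Dia r is true.
  At 6: Box Dia r requires Dia r at every successor {2, 3, 4, 6}.
    Dia r fails at 3, so Box Dia r is false at 6.
      At 3: Dia r requires r at some successor in {3}.
        At 3: r is false.
      So Dia r is false at 3.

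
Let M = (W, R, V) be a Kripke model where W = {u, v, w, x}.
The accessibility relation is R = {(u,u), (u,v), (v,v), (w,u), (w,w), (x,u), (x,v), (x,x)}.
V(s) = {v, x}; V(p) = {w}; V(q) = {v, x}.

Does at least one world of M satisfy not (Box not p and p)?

Yes

Let φ = not (Box not p and p). Evaluate φ at each world:
  u (successors {u, v}): φ is true.
  v (successors {v}): φ is true.
  w (successors {u, w}): φ is true.
  x (successors {u, v, x}): φ is true.
Detail at u (witness):
  At u: Box not p and p is false, so not (Box not p and p) is true.
    At u: Box not p is true, p is false, so Box not p and p is false.
      At u: Box not p requires not p at every successor {u, v}.
        At u: not p is true.
        At v: not p is true.
      So Box not p is true at u.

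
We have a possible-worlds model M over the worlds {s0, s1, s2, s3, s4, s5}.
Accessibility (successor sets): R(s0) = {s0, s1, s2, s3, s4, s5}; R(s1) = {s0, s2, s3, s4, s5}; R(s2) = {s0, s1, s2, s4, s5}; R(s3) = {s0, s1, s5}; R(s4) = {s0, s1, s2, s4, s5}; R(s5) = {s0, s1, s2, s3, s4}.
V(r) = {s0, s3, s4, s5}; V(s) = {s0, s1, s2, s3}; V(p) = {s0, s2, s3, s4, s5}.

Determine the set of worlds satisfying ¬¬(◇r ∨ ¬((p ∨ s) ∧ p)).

s0, s1, s2, s3, s4, s5

Recall that ◇ψ holds at a world iff ψ holds at some accessible world.
Let φ = ¬¬(◇r ∨ ¬((p ∨ s) ∧ p)). Evaluate φ at each world:
  s0 (successors {s0, s1, s2, s3, s4, s5}): φ is true.
  s1 (successors {s0, s2, s3, s4, s5}): φ is true.
  s2 (successors {s0, s1, s2, s4, s5}): φ is true.
  s3 (successors {s0, s1, s5}): φ is true.
  s4 (successors {s0, s1, s2, s4, s5}): φ is true.
  s5 (successors {s0, s1, s2, s3, s4}): φ is true.
For instance, at s1:
  At s1: ¬(◇r ∨ ¬((p ∨ s) ∧ p)) is false, so ¬¬(◇r ∨ ¬((p ∨ s) ∧ p)) is true.
    At s1: ◇r ∨ ¬((p ∨ s) ∧ p) is true, so ¬(◇r ∨ ¬((p ∨ s) ∧ p)) is false.
      At s1: ◇r is true, ¬((p ∨ s) ∧ p) is true, so ◇r ∨ ¬((p ∨ s) ∧ p) is true.
Satisfying worlds: {s0, s1, s2, s3, s4, s5}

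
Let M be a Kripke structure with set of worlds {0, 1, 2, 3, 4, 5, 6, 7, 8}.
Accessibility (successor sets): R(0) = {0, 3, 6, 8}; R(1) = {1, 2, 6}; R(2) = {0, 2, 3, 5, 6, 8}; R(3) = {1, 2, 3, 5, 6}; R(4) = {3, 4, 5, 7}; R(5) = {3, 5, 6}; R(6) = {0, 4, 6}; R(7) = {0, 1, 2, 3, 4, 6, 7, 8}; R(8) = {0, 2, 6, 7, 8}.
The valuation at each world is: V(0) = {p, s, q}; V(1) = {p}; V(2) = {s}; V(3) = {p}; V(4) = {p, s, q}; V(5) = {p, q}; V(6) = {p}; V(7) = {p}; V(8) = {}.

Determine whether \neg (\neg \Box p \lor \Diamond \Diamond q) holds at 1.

Recall that \Box ψ holds at a world iff ψ holds at every accessible world, and \Diamond ψ holds iff ψ holds at some accessible world.
At 1: \neg \Box p \lor \Diamond \Diamond q is true, so \neg (\neg \Box p \lor \Diamond \Diamond q) is false.
  At 1: \neg \Box p is true, \Diamond \Diamond q is true, so \neg \Box p \lor \Diamond \Diamond q is true.
    At 1: \Box p is false, so \neg \Box p is true.
      At 1: \Box p requires p at every successor {1, 2, 6}.
        p fails at 2, so \Box p is false at 1.
    At 1: \Diamond \Diamond q requires \Diamond q at some successor in {1, 2, 6}.
      \Diamond q holds at 2, so \Diamond \Diamond q is true at 1.

No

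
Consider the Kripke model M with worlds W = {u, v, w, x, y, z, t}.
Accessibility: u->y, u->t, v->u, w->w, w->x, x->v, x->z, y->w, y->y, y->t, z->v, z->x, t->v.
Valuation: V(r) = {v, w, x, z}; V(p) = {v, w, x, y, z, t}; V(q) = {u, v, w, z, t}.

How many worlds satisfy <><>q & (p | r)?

Let φ = <><>q & (p | r). Evaluate φ at each world:
  u (successors {y, t}): φ is false.
  v (successors {u}): φ is true.
  w (successors {w, x}): φ is true.
  x (successors {v, z}): φ is true.
  y (successors {w, y, t}): φ is true.
  z (successors {v, x}): φ is true.
  t (successors {v}): φ is true.
For instance, at t:
  At t: <><>q is true, p | r is true, so <><>q & (p | r) is true.
    At t: <><>q requires <>q at some successor in {v}.
      <>q holds at v, so <><>q is true at t.
Satisfying worlds: {v, w, x, y, z, t}

6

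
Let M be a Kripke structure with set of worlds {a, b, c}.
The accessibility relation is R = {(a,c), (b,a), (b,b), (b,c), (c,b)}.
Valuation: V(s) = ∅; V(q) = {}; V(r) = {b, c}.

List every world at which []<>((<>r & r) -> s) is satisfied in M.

Let φ = []<>((<>r & r) -> s). Evaluate φ at each world:
  a (successors {c}): φ is false.
  b (successors {a, b, c}): φ is false.
  c (successors {b}): φ is true.
For instance, at a:
  At a: []<>((<>r & r) -> s) requires <>((<>r & r) -> s) at every successor {c}.
    <>((<>r & r) -> s) fails at c, so []<>((<>r & r) -> s) is false at a.
      At c: <>((<>r & r) -> s) requires (<>r & r) -> s at some successor in {b}.
        At b: (<>r & r) -> s is false.
      So <>((<>r & r) -> s) is false at c.
Satisfying worlds: {c}

c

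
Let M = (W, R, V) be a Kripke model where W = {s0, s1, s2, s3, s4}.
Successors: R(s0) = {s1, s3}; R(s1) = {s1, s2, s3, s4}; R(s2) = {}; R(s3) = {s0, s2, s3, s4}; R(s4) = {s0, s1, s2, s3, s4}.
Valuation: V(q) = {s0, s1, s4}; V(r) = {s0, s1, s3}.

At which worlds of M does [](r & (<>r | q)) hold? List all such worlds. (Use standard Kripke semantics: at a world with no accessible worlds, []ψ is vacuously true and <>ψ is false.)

Let φ = [](r & (<>r | q)). Evaluate φ at each world:
  s0 (successors {s1, s3}): φ is true.
  s1 (successors {s1, s2, s3, s4}): φ is false.
  s2 (successors ∅): φ is true.
  s3 (successors {s0, s2, s3, s4}): φ is false.
  s4 (successors {s0, s1, s2, s3, s4}): φ is false.
For instance, at s0:
  At s0: [](r & (<>r | q)) requires r & (<>r | q) at every successor {s1, s3}.
      At s1: r is true, <>r | q is true, so r & (<>r | q) is true.
      At s3: r is true, <>r | q is true, so r & (<>r | q) is true.
  So [](r & (<>r | q)) is true at s0.
Satisfying worlds: {s0, s2}

s0, s2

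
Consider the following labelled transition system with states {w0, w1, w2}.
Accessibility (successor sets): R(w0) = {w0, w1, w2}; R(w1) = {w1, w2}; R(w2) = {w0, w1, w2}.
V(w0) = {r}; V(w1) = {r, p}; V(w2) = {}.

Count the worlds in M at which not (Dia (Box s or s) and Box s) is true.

Let φ = not (Dia (Box s or s) and Box s). Evaluate φ at each world:
  w0 (successors {w0, w1, w2}): φ is true.
  w1 (successors {w1, w2}): φ is true.
  w2 (successors {w0, w1, w2}): φ is true.
For instance, at w1:
  At w1: Dia (Box s or s) and Box s is false, so not (Dia (Box s or s) and Box s) is true.
    At w1: Dia (Box s or s) is false, Box s is false, so Dia (Box s or s) and Box s is false.
      At w1: Dia (Box s or s) requires Box s or s at some successor in {w1, w2}.
        At w1: Box s or s is false.
        At w2: Box s or s is false.
      So Dia (Box s or s) is false at w1.
      At w1: Box s requires s at every successor {w1, w2}.
        s fails at w1, so Box s is false at w1.
Satisfying worlds: {w0, w1, w2}

3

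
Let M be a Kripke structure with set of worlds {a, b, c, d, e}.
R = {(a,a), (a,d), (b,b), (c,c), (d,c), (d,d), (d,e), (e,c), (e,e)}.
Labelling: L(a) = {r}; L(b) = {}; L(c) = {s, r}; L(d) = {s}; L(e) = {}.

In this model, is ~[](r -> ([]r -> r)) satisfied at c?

At c: [](r -> ([]r -> r)) is true, so ~[](r -> ([]r -> r)) is false.
  At c: [](r -> ([]r -> r)) requires r -> ([]r -> r) at every successor {c}.
      At c: r is true, []r -> r is true, so r -> ([]r -> r) is true.
  So [](r -> ([]r -> r)) is true at c.

No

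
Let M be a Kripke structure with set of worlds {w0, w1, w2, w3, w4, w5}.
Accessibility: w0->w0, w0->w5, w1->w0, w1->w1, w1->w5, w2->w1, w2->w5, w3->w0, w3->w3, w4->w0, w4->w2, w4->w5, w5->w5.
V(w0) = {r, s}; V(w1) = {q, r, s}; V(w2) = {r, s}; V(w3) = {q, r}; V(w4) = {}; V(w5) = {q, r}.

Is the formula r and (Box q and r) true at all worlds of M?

Recall that Box ψ holds at a world iff ψ holds at every accessible world, and Dia ψ holds iff ψ holds at some accessible world.
Let φ = r and (Box q and r). Evaluate φ at each world:
  w0 (successors {w0, w5}): φ is false.
  w1 (successors {w0, w1, w5}): φ is false.
  w2 (successors {w1, w5}): φ is true.
  w3 (successors {w0, w3}): φ is false.
  w4 (successors {w0, w2, w5}): φ is false.
  w5 (successors {w5}): φ is true.
Detail at w0 (counterexample):
  At w0: r is true, Box q and r is false, so r and (Box q and r) is false.
    At w0: Box q is false, r is true, so Box q and r is false.
      At w0: Box q requires q at every successor {w0, w5}.
        q fails at w0, so Box q is false at w0.

No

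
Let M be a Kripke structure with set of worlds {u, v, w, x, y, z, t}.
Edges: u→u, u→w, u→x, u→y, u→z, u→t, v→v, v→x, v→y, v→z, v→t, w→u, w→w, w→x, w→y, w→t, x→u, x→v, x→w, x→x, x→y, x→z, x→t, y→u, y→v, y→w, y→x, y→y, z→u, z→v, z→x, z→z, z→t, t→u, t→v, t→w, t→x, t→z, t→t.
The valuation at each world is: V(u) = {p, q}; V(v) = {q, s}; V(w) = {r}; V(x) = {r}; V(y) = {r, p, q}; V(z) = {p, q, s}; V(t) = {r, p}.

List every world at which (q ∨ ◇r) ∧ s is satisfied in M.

v, z

Recall that ◇ψ holds at a world iff ψ holds at some accessible world.
Let φ = (q ∨ ◇r) ∧ s. Evaluate φ at each world:
  u (successors {u, w, x, y, z, t}): φ is false.
  v (successors {v, x, y, z, t}): φ is true.
  w (successors {u, w, x, y, t}): φ is false.
  x (successors {u, v, w, x, y, z, t}): φ is false.
  y (successors {u, v, w, x, y}): φ is false.
  z (successors {u, v, x, z, t}): φ is true.
  t (successors {u, v, w, x, z, t}): φ is false.
For instance, at u:
  At u: q ∨ ◇r is true, s is false, so (q ∨ ◇r) ∧ s is false.
    At u: q is true, ◇r is true, so q ∨ ◇r is true.
      At u: ◇r requires r at some successor in {u, w, x, y, z, t}.
        r holds at w, so ◇r is true at u.
Satisfying worlds: {v, z}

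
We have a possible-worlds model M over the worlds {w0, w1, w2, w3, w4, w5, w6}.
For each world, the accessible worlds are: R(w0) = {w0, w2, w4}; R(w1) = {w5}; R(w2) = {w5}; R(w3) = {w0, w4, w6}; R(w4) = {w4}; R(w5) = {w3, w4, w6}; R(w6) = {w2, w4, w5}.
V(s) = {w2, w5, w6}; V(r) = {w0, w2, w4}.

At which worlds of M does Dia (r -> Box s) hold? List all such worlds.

Recall that Box ψ holds at a world iff ψ holds at every accessible world, and Dia ψ holds iff ψ holds at some accessible world.
Let φ = Dia (r -> Box s). Evaluate φ at each world:
  w0 (successors {w0, w2, w4}): φ is true.
  w1 (successors {w5}): φ is true.
  w2 (successors {w5}): φ is true.
  w3 (successors {w0, w4, w6}): φ is true.
  w4 (successors {w4}): φ is false.
  w5 (successors {w3, w4, w6}): φ is true.
  w6 (successors {w2, w4, w5}): φ is true.
For instance, at w3:
  At w3: Dia (r -> Box s) requires r -> Box s at some successor in {w0, w4, w6}.
    r -> Box s holds at w6, so Dia (r -> Box s) is true at w3.
      At w6: r is false, Box s is false, so r -> Box s is true.
Satisfying worlds: {w0, w1, w2, w3, w5, w6}

w0, w1, w2, w3, w5, w6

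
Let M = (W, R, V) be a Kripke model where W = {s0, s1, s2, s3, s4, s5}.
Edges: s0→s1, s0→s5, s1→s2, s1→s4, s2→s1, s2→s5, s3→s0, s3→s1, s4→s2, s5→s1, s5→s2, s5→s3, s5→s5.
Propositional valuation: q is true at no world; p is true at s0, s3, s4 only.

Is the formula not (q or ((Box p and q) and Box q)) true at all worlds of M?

Recall that Box ψ holds at a world iff ψ holds at every accessible world, and Dia ψ holds iff ψ holds at some accessible world.
Let φ = not (q or ((Box p and q) and Box q)). Evaluate φ at each world:
  s0 (successors {s1, s5}): φ is true.
  s1 (successors {s2, s4}): φ is true.
  s2 (successors {s1, s5}): φ is true.
  s3 (successors {s0, s1}): φ is true.
  s4 (successors {s2}): φ is true.
  s5 (successors {s1, s2, s3, s5}): φ is true.
For instance, at s5:
  At s5: q or ((Box p and q) and Box q) is false, so not (q or ((Box p and q) and Box q)) is true.
    At s5: q is false, (Box p and q) and Box q is false, so q or ((Box p and q) and Box q) is false.
      At s5: Box p and q is false, Box q is false, so (Box p and q) and Box q is false.

Yes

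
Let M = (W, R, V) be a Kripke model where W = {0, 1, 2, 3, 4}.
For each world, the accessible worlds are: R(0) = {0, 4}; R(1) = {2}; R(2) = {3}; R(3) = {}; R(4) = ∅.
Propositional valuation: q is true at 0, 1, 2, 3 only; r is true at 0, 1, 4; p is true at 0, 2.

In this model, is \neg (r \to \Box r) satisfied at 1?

Recall that \Box ψ holds at a world iff ψ holds at every accessible world, and \Diamond ψ holds iff ψ holds at some accessible world.
At 1: r \to \Box r is false, so \neg (r \to \Box r) is true.
  At 1: r is true, \Box r is false, so r \to \Box r is false.
    At 1: \Box r requires r at every successor {2}.
      r fails at 2, so \Box r is false at 1.

Yes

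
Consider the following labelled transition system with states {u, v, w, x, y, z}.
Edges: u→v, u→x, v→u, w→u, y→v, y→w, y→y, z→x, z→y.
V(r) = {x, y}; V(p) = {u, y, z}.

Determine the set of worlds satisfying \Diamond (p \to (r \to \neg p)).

u, v, w, y, z

Let φ = \Diamond (p \to (r \to \neg p)). Evaluate φ at each world:
  u (successors {v, x}): φ is true.
  v (successors {u}): φ is true.
  w (successors {u}): φ is true.
  x (successors ∅): φ is false.
  y (successors {v, w, y}): φ is true.
  z (successors {x, y}): φ is true.
For instance, at z:
  At z: \Diamond (p \to (r \to \neg p)) requires p \to (r \to \neg p) at some successor in {x, y}.
    p \to (r \to \neg p) holds at x, so \Diamond (p \to (r \to \neg p)) is true at z.
Satisfying worlds: {u, v, w, y, z}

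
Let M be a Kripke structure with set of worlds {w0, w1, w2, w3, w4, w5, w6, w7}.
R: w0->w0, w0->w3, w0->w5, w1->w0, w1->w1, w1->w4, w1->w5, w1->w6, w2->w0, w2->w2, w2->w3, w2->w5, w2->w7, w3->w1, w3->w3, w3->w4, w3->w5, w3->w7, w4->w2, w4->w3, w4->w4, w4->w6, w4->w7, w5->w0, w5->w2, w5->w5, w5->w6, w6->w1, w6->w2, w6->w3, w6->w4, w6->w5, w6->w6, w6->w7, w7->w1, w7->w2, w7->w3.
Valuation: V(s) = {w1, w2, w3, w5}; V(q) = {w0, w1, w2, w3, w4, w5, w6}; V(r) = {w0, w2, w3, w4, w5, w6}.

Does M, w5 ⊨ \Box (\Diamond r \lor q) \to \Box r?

Yes

At w5: \Box (\Diamond r \lor q) is true, \Box r is true, so \Box (\Diamond r \lor q) \to \Box r is true.
  At w5: \Box (\Diamond r \lor q) requires \Diamond r \lor q at every successor {w0, w2, w5, w6}.
    At w0: \Diamond r \lor q is true.
    At w2: \Diamond r \lor q is true.
    At w5: \Diamond r \lor q is true.
    At w6: \Diamond r \lor q is true.
  So \Box (\Diamond r \lor q) is true at w5.
  At w5: \Box r requires r at every successor {w0, w2, w5, w6}.
    At w0: r is true.
    At w2: r is true.
    At w5: r is true.
    At w6: r is true.
  So \Box r is true at w5.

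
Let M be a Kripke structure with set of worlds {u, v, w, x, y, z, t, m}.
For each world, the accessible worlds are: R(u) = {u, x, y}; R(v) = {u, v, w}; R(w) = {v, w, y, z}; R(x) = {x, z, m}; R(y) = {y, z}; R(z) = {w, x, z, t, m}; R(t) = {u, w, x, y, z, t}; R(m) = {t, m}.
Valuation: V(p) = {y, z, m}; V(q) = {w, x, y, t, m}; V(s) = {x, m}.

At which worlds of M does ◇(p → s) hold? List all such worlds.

Let φ = ◇(p → s). Evaluate φ at each world:
  u (successors {u, x, y}): φ is true.
  v (successors {u, v, w}): φ is true.
  w (successors {v, w, y, z}): φ is true.
  x (successors {x, z, m}): φ is true.
  y (successors {y, z}): φ is false.
  z (successors {w, x, z, t, m}): φ is true.
  t (successors {u, w, x, y, z, t}): φ is true.
  m (successors {t, m}): φ is true.
For instance, at y:
  At y: ◇(p → s) requires p → s at some successor in {y, z}.
    At y: p → s is false.
    At z: p → s is false.
  So ◇(p → s) is false at y.
Satisfying worlds: {u, v, w, x, z, t, m}

u, v, w, x, z, t, m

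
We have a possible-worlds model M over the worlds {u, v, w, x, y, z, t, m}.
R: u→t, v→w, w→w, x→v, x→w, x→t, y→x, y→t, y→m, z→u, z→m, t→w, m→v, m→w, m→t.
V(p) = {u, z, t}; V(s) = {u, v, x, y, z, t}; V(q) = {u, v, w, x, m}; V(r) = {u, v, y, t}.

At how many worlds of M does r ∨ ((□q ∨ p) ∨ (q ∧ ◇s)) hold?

Let φ = r ∨ ((□q ∨ p) ∨ (q ∧ ◇s)). Evaluate φ at each world:
  u (successors {t}): φ is true.
  v (successors {w}): φ is true.
  w (successors {w}): φ is true.
  x (successors {v, w, t}): φ is true.
  y (successors {x, t, m}): φ is true.
  z (successors {u, m}): φ is true.
  t (successors {w}): φ is true.
  m (successors {v, w, t}): φ is true.
For instance, at t:
  At t: r is true, (□q ∨ p) ∨ (q ∧ ◇s) is true, so r ∨ ((□q ∨ p) ∨ (q ∧ ◇s)) is true.
    At t: □q ∨ p is true, q ∧ ◇s is false, so (□q ∨ p) ∨ (q ∧ ◇s) is true.
      At t: □q is true, p is true, so □q ∨ p is true.
      At t: q is false, ◇s is false, so q ∧ ◇s is false.
Satisfying worlds: {u, v, w, x, y, z, t, m}

8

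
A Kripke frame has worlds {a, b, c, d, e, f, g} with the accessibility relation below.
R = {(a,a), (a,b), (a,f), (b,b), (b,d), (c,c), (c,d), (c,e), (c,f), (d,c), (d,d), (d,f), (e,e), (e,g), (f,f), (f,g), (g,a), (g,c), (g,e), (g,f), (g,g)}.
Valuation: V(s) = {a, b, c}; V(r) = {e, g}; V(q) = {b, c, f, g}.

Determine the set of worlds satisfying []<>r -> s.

Recall that []ψ holds at a world iff ψ holds at every accessible world, and <>ψ holds iff ψ holds at some accessible world.
Let φ = []<>r -> s. Evaluate φ at each world:
  a (successors {a, b, f}): φ is true.
  b (successors {b, d}): φ is true.
  c (successors {c, d, e, f}): φ is true.
  d (successors {c, d, f}): φ is true.
  e (successors {e, g}): φ is false.
  f (successors {f, g}): φ is false.
  g (successors {a, c, e, f, g}): φ is true.
For instance, at e:
  At e: []<>r is true, s is false, so []<>r -> s is false.
    At e: []<>r requires <>r at every successor {e, g}.
      At e: <>r is true.
      At g: <>r is true.
    So []<>r is true at e.
Satisfying worlds: {a, b, c, d, g}

a, b, c, d, g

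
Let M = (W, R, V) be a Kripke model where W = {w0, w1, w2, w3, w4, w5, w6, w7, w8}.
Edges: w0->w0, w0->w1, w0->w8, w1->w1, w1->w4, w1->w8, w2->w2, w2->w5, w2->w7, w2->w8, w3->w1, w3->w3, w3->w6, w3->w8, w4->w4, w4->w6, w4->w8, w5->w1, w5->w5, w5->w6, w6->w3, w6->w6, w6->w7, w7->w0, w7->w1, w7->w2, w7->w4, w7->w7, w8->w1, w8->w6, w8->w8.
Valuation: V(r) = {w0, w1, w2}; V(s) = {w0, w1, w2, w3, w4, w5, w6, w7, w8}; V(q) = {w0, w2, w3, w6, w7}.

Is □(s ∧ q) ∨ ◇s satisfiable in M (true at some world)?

Let φ = □(s ∧ q) ∨ ◇s. Evaluate φ at each world:
  w0 (successors {w0, w1, w8}): φ is true.
  w1 (successors {w1, w4, w8}): φ is true.
  w2 (successors {w2, w5, w7, w8}): φ is true.
  w3 (successors {w1, w3, w6, w8}): φ is true.
  w4 (successors {w4, w6, w8}): φ is true.
  w5 (successors {w1, w5, w6}): φ is true.
  w6 (successors {w3, w6, w7}): φ is true.
  w7 (successors {w0, w1, w2, w4, w7}): φ is true.
  w8 (successors {w1, w6, w8}): φ is true.
Detail at w0 (witness):
  At w0: □(s ∧ q) is false, ◇s is true, so □(s ∧ q) ∨ ◇s is true.
    At w0: □(s ∧ q) requires s ∧ q at every successor {w0, w1, w8}.
      s ∧ q fails at w1, so □(s ∧ q) is false at w0.
    At w0: ◇s requires s at some successor in {w0, w1, w8}.
      s holds at w0, so ◇s is true at w0.

Yes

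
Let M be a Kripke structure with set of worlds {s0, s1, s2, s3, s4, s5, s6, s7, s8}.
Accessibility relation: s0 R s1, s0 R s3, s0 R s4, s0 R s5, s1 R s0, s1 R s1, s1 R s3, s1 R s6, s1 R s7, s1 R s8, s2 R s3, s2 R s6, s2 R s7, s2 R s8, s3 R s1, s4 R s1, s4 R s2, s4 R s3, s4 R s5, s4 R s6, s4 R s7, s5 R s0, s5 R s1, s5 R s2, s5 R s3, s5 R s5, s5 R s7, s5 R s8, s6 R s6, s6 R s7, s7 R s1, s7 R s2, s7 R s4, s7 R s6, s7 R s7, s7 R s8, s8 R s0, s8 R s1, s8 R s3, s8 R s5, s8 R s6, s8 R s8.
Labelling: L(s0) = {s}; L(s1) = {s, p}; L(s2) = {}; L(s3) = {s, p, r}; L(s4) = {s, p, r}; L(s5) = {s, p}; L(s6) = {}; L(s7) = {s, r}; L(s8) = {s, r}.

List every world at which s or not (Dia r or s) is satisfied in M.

s0, s1, s3, s4, s5, s7, s8

Recall that Dia ψ holds at a world iff ψ holds at some accessible world.
Let φ = s or not (Dia r or s). Evaluate φ at each world:
  s0 (successors {s1, s3, s4, s5}): φ is true.
  s1 (successors {s0, s1, s3, s6, s7, s8}): φ is true.
  s2 (successors {s3, s6, s7, s8}): φ is false.
  s3 (successors {s1}): φ is true.
  s4 (successors {s1, s2, s3, s5, s6, s7}): φ is true.
  s5 (successors {s0, s1, s2, s3, s5, s7, s8}): φ is true.
  s6 (successors {s6, s7}): φ is false.
  s7 (successors {s1, s2, s4, s6, s7, s8}): φ is true.
  s8 (successors {s0, s1, s3, s5, s6, s8}): φ is true.
For instance, at s1:
  At s1: s is true, not (Dia r or s) is false, so s or not (Dia r or s) is true.
    At s1: Dia r or s is true, so not (Dia r or s) is false.
      At s1: Dia r is true, s is true, so Dia r or s is true.
Satisfying worlds: {s0, s1, s3, s4, s5, s7, s8}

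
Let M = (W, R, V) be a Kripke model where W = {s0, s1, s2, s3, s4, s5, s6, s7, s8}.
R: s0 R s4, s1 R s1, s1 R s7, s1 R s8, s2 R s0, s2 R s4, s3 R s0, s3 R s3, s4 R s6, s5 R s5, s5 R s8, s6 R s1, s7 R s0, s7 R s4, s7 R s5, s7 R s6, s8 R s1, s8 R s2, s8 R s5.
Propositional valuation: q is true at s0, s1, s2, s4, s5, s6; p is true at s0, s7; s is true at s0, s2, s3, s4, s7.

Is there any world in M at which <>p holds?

Let φ = <>p. Evaluate φ at each world:
  s0 (successors {s4}): φ is false.
  s1 (successors {s1, s7, s8}): φ is true.
  s2 (successors {s0, s4}): φ is true.
  s3 (successors {s0, s3}): φ is true.
  s4 (successors {s6}): φ is false.
  s5 (successors {s5, s8}): φ is false.
  s6 (successors {s1}): φ is false.
  s7 (successors {s0, s4, s5, s6}): φ is true.
  s8 (successors {s1, s2, s5}): φ is false.
Detail at s1 (witness):
  At s1: <>p requires p at some successor in {s1, s7, s8}.
    p holds at s7, so <>p is true at s1.

Yes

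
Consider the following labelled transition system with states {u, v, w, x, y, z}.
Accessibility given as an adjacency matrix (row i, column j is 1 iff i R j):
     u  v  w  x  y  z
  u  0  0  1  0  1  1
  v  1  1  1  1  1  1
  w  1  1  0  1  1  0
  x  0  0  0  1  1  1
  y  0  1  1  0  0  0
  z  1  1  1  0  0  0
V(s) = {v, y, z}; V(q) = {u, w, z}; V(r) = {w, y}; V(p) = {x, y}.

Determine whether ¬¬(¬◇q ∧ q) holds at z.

At z: ¬(¬◇q ∧ q) is true, so ¬¬(¬◇q ∧ q) is false.
  At z: ¬◇q ∧ q is false, so ¬(¬◇q ∧ q) is true.
    At z: ¬◇q is false, q is true, so ¬◇q ∧ q is false.
      At z: ◇q is true, so ¬◇q is false.

No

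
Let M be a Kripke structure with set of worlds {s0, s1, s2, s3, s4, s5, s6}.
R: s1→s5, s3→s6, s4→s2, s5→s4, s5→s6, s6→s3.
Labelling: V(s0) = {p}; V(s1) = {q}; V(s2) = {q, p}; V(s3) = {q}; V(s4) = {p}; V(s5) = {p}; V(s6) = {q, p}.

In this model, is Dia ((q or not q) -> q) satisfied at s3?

Yes

At s3: Dia ((q or not q) -> q) requires (q or not q) -> q at some successor in {s6}.
  (q or not q) -> q holds at s6, so Dia ((q or not q) -> q) is true at s3.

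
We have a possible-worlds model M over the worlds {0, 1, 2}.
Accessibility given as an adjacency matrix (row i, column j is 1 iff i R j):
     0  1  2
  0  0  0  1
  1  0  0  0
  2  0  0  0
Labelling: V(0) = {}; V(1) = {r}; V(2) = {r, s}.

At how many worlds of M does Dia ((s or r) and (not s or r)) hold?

1

Let φ = Dia ((s or r) and (not s or r)). Evaluate φ at each world:
  0 (successors {2}): φ is true.
  1 (successors ∅): φ is false.
  2 (successors ∅): φ is false.
For instance, at 0:
  At 0: Dia ((s or r) and (not s or r)) requires (s or r) and (not s or r) at some successor in {2}.
    (s or r) and (not s or r) holds at 2, so Dia ((s or r) and (not s or r)) is true at 0.
Satisfying worlds: {0}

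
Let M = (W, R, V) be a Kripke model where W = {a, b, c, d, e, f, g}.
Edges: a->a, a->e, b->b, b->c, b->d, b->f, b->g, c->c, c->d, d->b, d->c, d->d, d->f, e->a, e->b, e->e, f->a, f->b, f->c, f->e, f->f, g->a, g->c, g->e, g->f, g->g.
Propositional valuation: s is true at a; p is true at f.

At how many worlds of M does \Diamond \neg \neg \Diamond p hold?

6

Recall that \Diamond ψ holds at a world iff ψ holds at some accessible world.
Let φ = \Diamond \neg \neg \Diamond p. Evaluate φ at each world:
  a (successors {a, e}): φ is false.
  b (successors {b, c, d, f, g}): φ is true.
  c (successors {c, d}): φ is true.
  d (successors {b, c, d, f}): φ is true.
  e (successors {a, b, e}): φ is true.
  f (successors {a, b, c, e, f}): φ is true.
  g (successors {a, c, e, f, g}): φ is true.
For instance, at e:
  At e: \Diamond \neg \neg \Diamond p requires \neg \neg \Diamond p at some successor in {a, b, e}.
    \neg \neg \Diamond p holds at b, so \Diamond \neg \neg \Diamond p is true at e.
      At b: \neg \Diamond p is false, so \neg \neg \Diamond p is true.
Satisfying worlds: {b, c, d, e, f, g}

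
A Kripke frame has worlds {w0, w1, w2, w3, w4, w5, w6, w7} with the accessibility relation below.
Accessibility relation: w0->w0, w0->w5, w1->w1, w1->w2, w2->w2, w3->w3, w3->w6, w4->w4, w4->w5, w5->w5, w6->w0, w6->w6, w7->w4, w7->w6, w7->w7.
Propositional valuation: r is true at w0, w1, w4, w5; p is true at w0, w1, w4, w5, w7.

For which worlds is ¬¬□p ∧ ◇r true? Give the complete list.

Let φ = ¬¬□p ∧ ◇r. Evaluate φ at each world:
  w0 (successors {w0, w5}): φ is true.
  w1 (successors {w1, w2}): φ is false.
  w2 (successors {w2}): φ is false.
  w3 (successors {w3, w6}): φ is false.
  w4 (successors {w4, w5}): φ is true.
  w5 (successors {w5}): φ is true.
  w6 (successors {w0, w6}): φ is false.
  w7 (successors {w4, w6, w7}): φ is false.
For instance, at w4:
  At w4: ¬¬□p is true, ◇r is true, so ¬¬□p ∧ ◇r is true.
    At w4: ¬□p is false, so ¬¬□p is true.
      At w4: □p is true, so ¬□p is false.
    At w4: ◇r requires r at some successor in {w4, w5}.
      r holds at w4, so ◇r is true at w4.
Satisfying worlds: {w0, w4, w5}

w0, w4, w5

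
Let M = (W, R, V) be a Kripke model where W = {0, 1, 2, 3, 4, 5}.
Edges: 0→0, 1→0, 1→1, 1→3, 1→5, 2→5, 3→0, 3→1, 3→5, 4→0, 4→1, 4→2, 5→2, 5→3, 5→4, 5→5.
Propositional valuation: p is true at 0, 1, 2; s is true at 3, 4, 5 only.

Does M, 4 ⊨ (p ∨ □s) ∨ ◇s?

No

Recall that □ψ holds at a world iff ψ holds at every accessible world, and ◇ψ holds iff ψ holds at some accessible world.
At 4: p ∨ □s is false, ◇s is false, so (p ∨ □s) ∨ ◇s is false.
  At 4: p is false, □s is false, so p ∨ □s is false.
    At 4: □s requires s at every successor {0, 1, 2}.
      s fails at 0, so □s is false at 4.
  At 4: ◇s requires s at some successor in {0, 1, 2}.
    At 0: s is false.
    At 1: s is false.
    At 2: s is false.
  So ◇s is false at 4.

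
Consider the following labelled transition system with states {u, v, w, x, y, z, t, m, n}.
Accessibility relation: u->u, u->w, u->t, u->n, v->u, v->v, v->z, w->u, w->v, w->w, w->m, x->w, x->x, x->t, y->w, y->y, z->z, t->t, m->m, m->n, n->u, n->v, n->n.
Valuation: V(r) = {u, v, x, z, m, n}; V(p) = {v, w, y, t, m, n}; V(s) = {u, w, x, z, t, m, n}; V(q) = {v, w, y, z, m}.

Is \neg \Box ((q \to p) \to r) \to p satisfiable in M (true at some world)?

Yes

Let φ = \neg \Box ((q \to p) \to r) \to p. Evaluate φ at each world:
  u (successors {u, w, t, n}): φ is false.
  v (successors {u, v, z}): φ is true.
  w (successors {u, v, w, m}): φ is true.
  x (successors {w, x, t}): φ is false.
  y (successors {w, y}): φ is true.
  z (successors {z}): φ is true.
  t (successors {t}): φ is true.
  m (successors {m, n}): φ is true.
  n (successors {u, v, n}): φ is true.
Detail at v (witness):
  At v: \neg \Box ((q \to p) \to r) is false, p is true, so \neg \Box ((q \to p) \to r) \to p is true.
    At v: \Box ((q \to p) \to r) is true, so \neg \Box ((q \to p) \to r) is false.
      At v: \Box ((q \to p) \to r) requires (q \to p) \to r at every successor {u, v, z}.
        At u: (q \to p) \to r is true.
        At v: (q \to p) \to r is true.
        At z: (q \to p) \to r is true.
      So \Box ((q \to p) \to r) is true at v.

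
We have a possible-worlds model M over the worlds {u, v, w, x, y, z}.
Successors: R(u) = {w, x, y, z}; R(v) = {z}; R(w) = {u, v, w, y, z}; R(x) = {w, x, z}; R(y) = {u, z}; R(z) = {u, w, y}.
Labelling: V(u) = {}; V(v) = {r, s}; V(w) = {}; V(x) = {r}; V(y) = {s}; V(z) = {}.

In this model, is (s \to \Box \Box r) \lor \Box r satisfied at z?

Yes

At z: s \to \Box \Box r is true, \Box r is false, so (s \to \Box \Box r) \lor \Box r is true.
  At z: s is false, \Box \Box r is false, so s \to \Box \Box r is true.
    At z: \Box \Box r requires \Box r at every successor {u, w, y}.
      \Box r fails at u, so \Box \Box r is false at z.
  At z: \Box r requires r at every successor {u, w, y}.
    r fails at u, so \Box r is false at z.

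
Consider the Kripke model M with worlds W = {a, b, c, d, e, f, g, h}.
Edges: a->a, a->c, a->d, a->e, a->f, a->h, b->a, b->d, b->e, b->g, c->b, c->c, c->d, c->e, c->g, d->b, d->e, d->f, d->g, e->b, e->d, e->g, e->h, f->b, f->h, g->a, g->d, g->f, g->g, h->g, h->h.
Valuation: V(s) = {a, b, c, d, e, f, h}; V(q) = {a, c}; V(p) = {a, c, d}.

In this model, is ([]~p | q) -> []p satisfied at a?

Recall that []ψ holds at a world iff ψ holds at every accessible world, and <>ψ holds iff ψ holds at some accessible world.
At a: []~p | q is true, []p is false, so ([]~p | q) -> []p is false.
  At a: []~p is false, q is true, so []~p | q is true.
    At a: []~p requires ~p at every successor {a, c, d, e, f, h}.
      ~p fails at a, so []~p is false at a.
  At a: []p requires p at every successor {a, c, d, e, f, h}.
    p fails at e, so []p is false at a.

No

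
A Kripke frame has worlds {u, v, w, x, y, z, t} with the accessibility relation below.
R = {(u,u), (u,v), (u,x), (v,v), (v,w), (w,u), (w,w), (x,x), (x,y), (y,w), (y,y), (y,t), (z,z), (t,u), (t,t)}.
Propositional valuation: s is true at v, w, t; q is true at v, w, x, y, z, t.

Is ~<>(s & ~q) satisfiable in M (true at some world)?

Yes

Let φ = ~<>(s & ~q). Evaluate φ at each world:
  u (successors {u, v, x}): φ is true.
  v (successors {v, w}): φ is true.
  w (successors {u, w}): φ is true.
  x (successors {x, y}): φ is true.
  y (successors {w, y, t}): φ is true.
  z (successors {z}): φ is true.
  t (successors {u, t}): φ is true.
Detail at u (witness):
  At u: <>(s & ~q) is false, so ~<>(s & ~q) is true.
    At u: <>(s & ~q) requires s & ~q at some successor in {u, v, x}.
      At u: s & ~q is false.
      At v: s & ~q is false.
      At x: s & ~q is false.
    So <>(s & ~q) is false at u.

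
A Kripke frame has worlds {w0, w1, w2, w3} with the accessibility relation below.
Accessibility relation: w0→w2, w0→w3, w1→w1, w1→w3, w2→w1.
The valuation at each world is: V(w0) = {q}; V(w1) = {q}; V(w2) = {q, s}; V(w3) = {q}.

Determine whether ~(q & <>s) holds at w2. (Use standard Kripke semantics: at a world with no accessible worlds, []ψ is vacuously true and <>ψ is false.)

Yes

Recall that <>ψ holds at a world iff ψ holds at some accessible world.
At w2: q & <>s is false, so ~(q & <>s) is true.
  At w2: q is true, <>s is false, so q & <>s is false.
    At w2: <>s requires s at some successor in {w1}.
      At w1: s is false.
    So <>s is false at w2.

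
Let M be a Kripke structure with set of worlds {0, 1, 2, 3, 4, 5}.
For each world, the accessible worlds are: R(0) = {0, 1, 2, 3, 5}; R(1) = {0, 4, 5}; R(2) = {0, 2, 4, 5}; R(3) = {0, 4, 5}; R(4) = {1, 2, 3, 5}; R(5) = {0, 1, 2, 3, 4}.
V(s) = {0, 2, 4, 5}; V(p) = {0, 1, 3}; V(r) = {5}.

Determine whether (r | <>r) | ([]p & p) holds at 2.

Yes

At 2: r | <>r is true, []p & p is false, so (r | <>r) | ([]p & p) is true.
  At 2: r is false, <>r is true, so r | <>r is true.
    At 2: <>r requires r at some successor in {0, 2, 4, 5}.
      r holds at 5, so <>r is true at 2.
  At 2: []p is false, p is false, so []p & p is false.
    At 2: []p requires p at every successor {0, 2, 4, 5}.
      p fails at 2, so []p is false at 2.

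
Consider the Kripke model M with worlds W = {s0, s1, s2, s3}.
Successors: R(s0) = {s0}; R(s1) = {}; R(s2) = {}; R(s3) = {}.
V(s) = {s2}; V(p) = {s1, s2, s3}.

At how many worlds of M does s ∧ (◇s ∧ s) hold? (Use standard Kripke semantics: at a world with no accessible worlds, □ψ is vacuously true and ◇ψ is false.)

0

Let φ = s ∧ (◇s ∧ s). Evaluate φ at each world:
  s0 (successors {s0}): φ is false.
  s1 (successors ∅): φ is false.
  s2 (successors ∅): φ is false.
  s3 (successors ∅): φ is false.
For instance, at s0:
  At s0: s is false, ◇s ∧ s is false, so s ∧ (◇s ∧ s) is false.
    At s0: ◇s is false, s is false, so ◇s ∧ s is false.
      At s0: ◇s requires s at some successor in {s0}.
        At s0: s is false.
      So ◇s is false at s0.
Satisfying worlds: none.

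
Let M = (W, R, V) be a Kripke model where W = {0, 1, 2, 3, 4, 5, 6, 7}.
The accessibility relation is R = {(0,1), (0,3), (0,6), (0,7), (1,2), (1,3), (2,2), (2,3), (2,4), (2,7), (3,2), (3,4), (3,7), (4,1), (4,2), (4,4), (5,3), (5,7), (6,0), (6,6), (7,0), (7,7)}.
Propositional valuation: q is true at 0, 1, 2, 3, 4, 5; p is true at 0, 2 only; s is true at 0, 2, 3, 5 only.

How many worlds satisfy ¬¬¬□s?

7

Let φ = ¬¬¬□s. Evaluate φ at each world:
  0 (successors {1, 3, 6, 7}): φ is true.
  1 (successors {2, 3}): φ is false.
  2 (successors {2, 3, 4, 7}): φ is true.
  3 (successors {2, 4, 7}): φ is true.
  4 (successors {1, 2, 4}): φ is true.
  5 (successors {3, 7}): φ is true.
  6 (successors {0, 6}): φ is true.
  7 (successors {0, 7}): φ is true.
For instance, at 4:
  At 4: ¬¬□s is false, so ¬¬¬□s is true.
    At 4: ¬□s is true, so ¬¬□s is false.
      At 4: □s is false, so ¬□s is true.
Satisfying worlds: {0, 2, 3, 4, 5, 6, 7}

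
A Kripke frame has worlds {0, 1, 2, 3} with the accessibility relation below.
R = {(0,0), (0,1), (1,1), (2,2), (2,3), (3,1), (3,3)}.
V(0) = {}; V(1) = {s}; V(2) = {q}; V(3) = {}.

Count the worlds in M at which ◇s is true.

3

Let φ = ◇s. Evaluate φ at each world:
  0 (successors {0, 1}): φ is true.
  1 (successors {1}): φ is true.
  2 (successors {2, 3}): φ is false.
  3 (successors {1, 3}): φ is true.
For instance, at 0:
  At 0: ◇s requires s at some successor in {0, 1}.
    s holds at 1, so ◇s is true at 0.
Satisfying worlds: {0, 1, 3}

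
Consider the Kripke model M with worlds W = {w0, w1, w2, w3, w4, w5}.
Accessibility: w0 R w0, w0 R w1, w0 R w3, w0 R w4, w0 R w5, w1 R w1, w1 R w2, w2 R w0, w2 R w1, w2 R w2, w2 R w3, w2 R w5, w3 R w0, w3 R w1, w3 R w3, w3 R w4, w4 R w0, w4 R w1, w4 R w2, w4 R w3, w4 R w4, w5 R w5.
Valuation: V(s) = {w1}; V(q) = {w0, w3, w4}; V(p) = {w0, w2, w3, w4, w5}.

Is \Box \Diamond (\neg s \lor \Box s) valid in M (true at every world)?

Yes

Recall that \Box ψ holds at a world iff ψ holds at every accessible world, and \Diamond ψ holds iff ψ holds at some accessible world.
Let φ = \Box \Diamond (\neg s \lor \Box s). Evaluate φ at each world:
  w0 (successors {w0, w1, w3, w4, w5}): φ is true.
  w1 (successors {w1, w2}): φ is true.
  w2 (successors {w0, w1, w2, w3, w5}): φ is true.
  w3 (successors {w0, w1, w3, w4}): φ is true.
  w4 (successors {w0, w1, w2, w3, w4}): φ is true.
  w5 (successors {w5}): φ is true.
For instance, at w1:
  At w1: \Box \Diamond (\neg s \lor \Box s) requires \Diamond (\neg s \lor \Box s) at every successor {w1, w2}.
      At w1: \Diamond (\neg s \lor \Box s) requires \neg s \lor \Box s at some successor in {w1, w2}.
        \neg s \lor \Box s holds at w2, so \Diamond (\neg s \lor \Box s) is true at w1.
      At w2: \Diamond (\neg s \lor \Box s) requires \neg s \lor \Box s at some successor in {w0, w1, w2, w3, w5}.
        \neg s \lor \Box s holds at w0, so \Diamond (\neg s \lor \Box s) is true at w2.
  So \Box \Diamond (\neg s \lor \Box s) is true at w1.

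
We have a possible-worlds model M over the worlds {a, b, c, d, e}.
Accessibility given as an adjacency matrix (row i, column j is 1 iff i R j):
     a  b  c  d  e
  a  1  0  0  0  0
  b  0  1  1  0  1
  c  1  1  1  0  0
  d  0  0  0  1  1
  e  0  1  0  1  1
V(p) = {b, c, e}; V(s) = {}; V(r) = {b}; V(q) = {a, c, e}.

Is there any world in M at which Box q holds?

Let φ = Box q. Evaluate φ at each world:
  a (successors {a}): φ is true.
  b (successors {b, c, e}): φ is false.
  c (successors {a, b, c}): φ is false.
  d (successors {d, e}): φ is false.
  e (successors {b, d, e}): φ is false.
Detail at a (witness):
  At a: Box q requires q at every successor {a}.
    At a: q is true.
  So Box q is true at a.

Yes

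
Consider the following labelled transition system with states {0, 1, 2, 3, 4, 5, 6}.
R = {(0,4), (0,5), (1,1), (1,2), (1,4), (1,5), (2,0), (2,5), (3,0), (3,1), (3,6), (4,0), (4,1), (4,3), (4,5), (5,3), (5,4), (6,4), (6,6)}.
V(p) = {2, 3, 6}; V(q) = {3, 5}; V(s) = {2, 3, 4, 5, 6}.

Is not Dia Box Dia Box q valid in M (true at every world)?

Let φ = not Dia Box Dia Box q. Evaluate φ at each world:
  0 (successors {4, 5}): φ is true.
  1 (successors {1, 2, 4, 5}): φ is true.
  2 (successors {0, 5}): φ is true.
  3 (successors {0, 1, 6}): φ is true.
  4 (successors {0, 1, 3, 5}): φ is true.
  5 (successors {3, 4}): φ is true.
  6 (successors {4, 6}): φ is true.
For instance, at 0:
  At 0: Dia Box Dia Box q is false, so not Dia Box Dia Box q is true.
    At 0: Dia Box Dia Box q requires Box Dia Box q at some successor in {4, 5}.
      At 4: Box Dia Box q is false.
      At 5: Box Dia Box q is false.
    So Dia Box Dia Box q is false at 0.

Yes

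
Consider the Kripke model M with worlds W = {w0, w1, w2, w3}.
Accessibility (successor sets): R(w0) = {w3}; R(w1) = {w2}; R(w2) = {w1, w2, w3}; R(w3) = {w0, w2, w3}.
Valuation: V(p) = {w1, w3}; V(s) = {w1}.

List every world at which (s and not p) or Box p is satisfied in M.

w0

Let φ = (s and not p) or Box p. Evaluate φ at each world:
  w0 (successors {w3}): φ is true.
  w1 (successors {w2}): φ is false.
  w2 (successors {w1, w2, w3}): φ is false.
  w3 (successors {w0, w2, w3}): φ is false.
For instance, at w1:
  At w1: s and not p is false, Box p is false, so (s and not p) or Box p is false.
    At w1: Box p requires p at every successor {w2}.
      p fails at w2, so Box p is false at w1.
Satisfying worlds: {w0}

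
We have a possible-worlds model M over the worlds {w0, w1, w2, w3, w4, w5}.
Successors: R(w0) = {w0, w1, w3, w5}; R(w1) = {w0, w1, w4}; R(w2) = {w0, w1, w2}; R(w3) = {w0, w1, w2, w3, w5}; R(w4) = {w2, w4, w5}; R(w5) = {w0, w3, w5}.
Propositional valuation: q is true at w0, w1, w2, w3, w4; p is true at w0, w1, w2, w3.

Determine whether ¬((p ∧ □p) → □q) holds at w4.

No

At w4: (p ∧ □p) → □q is true, so ¬((p ∧ □p) → □q) is false.
  At w4: p ∧ □p is false, □q is false, so (p ∧ □p) → □q is true.
    At w4: p is false, □p is false, so p ∧ □p is false.
      At w4: □p requires p at every successor {w2, w4, w5}.
        p fails at w4, so □p is false at w4.
    At w4: □q requires q at every successor {w2, w4, w5}.
      q fails at w5, so □q is false at w4.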